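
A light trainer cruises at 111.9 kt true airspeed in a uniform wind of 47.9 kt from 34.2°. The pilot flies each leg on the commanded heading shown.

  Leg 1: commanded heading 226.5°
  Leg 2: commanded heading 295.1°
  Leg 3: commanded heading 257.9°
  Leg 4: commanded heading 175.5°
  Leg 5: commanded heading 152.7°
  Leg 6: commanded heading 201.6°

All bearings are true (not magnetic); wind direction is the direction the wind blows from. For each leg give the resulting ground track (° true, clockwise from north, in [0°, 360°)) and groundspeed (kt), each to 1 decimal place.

Leg 1: heading 226.5°; drift -3.7° → track 222.8°, groundspeed 159.0 kt
Leg 2: heading 295.1°; drift -21.6° → track 273.5°, groundspeed 128.5 kt
Leg 3: heading 257.9°; drift -12.7° → track 245.2°, groundspeed 150.2 kt
Leg 4: heading 175.5°; drift +11.3° → track 186.8°, groundspeed 152.3 kt
Leg 5: heading 152.7°; drift +17.3° → track 170.0°, groundspeed 141.2 kt
Leg 6: heading 201.6°; drift +3.8° → track 205.4°, groundspeed 159.0 kt

Leg 1: track=222.8°, groundspeed=159.0 kt
Leg 2: track=273.5°, groundspeed=128.5 kt
Leg 3: track=245.2°, groundspeed=150.2 kt
Leg 4: track=186.8°, groundspeed=152.3 kt
Leg 5: track=170.0°, groundspeed=141.2 kt
Leg 6: track=205.4°, groundspeed=159.0 kt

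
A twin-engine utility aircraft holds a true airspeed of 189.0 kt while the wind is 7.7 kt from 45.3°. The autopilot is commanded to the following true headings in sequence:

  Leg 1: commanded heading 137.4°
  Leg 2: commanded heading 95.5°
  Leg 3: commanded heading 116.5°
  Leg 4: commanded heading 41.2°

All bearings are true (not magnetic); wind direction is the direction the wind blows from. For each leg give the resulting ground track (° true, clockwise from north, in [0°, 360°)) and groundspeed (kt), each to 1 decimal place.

Leg 1: track=139.7°, groundspeed=189.4 kt
Leg 2: track=97.3°, groundspeed=184.2 kt
Leg 3: track=118.7°, groundspeed=186.7 kt
Leg 4: track=41.0°, groundspeed=181.3 kt

Leg 1: heading 137.4°; drift +2.3° → track 139.7°, groundspeed 189.4 kt
Leg 2: heading 95.5°; drift +1.8° → track 97.3°, groundspeed 184.2 kt
Leg 3: heading 116.5°; drift +2.2° → track 118.7°, groundspeed 186.7 kt
Leg 4: heading 41.2°; drift -0.2° → track 41.0°, groundspeed 181.3 kt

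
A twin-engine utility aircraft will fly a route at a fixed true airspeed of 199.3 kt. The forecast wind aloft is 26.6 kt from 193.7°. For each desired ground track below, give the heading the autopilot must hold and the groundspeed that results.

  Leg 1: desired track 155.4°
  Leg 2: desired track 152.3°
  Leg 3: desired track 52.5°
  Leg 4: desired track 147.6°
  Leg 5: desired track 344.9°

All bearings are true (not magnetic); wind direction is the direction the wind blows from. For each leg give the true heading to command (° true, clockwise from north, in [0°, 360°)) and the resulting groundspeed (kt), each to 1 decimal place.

Leg 1: desired track 155.4°; wind correction +4.7° → command heading 160.1°, groundspeed 177.7 kt
Leg 2: desired track 152.3°; wind correction +5.1° → command heading 157.4°, groundspeed 178.6 kt
Leg 3: desired track 52.5°; wind correction +4.8° → command heading 57.3°, groundspeed 219.3 kt
Leg 4: desired track 147.6°; wind correction +5.5° → command heading 153.1°, groundspeed 179.9 kt
Leg 5: desired track 344.9°; wind correction -3.7° → command heading 341.2°, groundspeed 222.2 kt

Leg 1: heading=160.1°, groundspeed=177.7 kt
Leg 2: heading=157.4°, groundspeed=178.6 kt
Leg 3: heading=57.3°, groundspeed=219.3 kt
Leg 4: heading=153.1°, groundspeed=179.9 kt
Leg 5: heading=341.2°, groundspeed=222.2 kt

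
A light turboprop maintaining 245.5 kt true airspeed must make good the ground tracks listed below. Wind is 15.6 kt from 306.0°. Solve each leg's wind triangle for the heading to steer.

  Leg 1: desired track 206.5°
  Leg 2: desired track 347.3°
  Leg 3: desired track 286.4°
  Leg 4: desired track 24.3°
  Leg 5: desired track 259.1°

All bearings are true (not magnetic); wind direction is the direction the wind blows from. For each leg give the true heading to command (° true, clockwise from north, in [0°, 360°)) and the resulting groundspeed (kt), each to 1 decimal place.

Leg 1: heading=210.1°, groundspeed=247.6 kt
Leg 2: heading=344.9°, groundspeed=233.6 kt
Leg 3: heading=287.6°, groundspeed=230.7 kt
Leg 4: heading=20.7°, groundspeed=241.9 kt
Leg 5: heading=261.8°, groundspeed=234.6 kt

Leg 1: desired track 206.5°; wind correction +3.6° → command heading 210.1°, groundspeed 247.6 kt
Leg 2: desired track 347.3°; wind correction -2.4° → command heading 344.9°, groundspeed 233.6 kt
Leg 3: desired track 286.4°; wind correction +1.2° → command heading 287.6°, groundspeed 230.7 kt
Leg 4: desired track 24.3°; wind correction -3.6° → command heading 20.7°, groundspeed 241.9 kt
Leg 5: desired track 259.1°; wind correction +2.7° → command heading 261.8°, groundspeed 234.6 kt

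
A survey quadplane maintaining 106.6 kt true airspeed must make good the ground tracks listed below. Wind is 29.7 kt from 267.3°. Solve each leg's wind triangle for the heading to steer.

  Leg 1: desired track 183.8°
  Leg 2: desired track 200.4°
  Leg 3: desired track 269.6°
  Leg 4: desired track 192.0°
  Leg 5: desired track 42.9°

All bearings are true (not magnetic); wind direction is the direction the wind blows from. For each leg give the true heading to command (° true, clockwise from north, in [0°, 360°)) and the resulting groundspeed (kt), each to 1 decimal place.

Leg 1: heading=199.9°, groundspeed=99.1 kt
Leg 2: heading=215.2°, groundspeed=91.4 kt
Leg 3: heading=269.0°, groundspeed=76.9 kt
Leg 4: heading=207.6°, groundspeed=95.1 kt
Leg 5: heading=31.7°, groundspeed=125.8 kt

Leg 1: desired track 183.8°; wind correction +16.1° → command heading 199.9°, groundspeed 99.1 kt
Leg 2: desired track 200.4°; wind correction +14.8° → command heading 215.2°, groundspeed 91.4 kt
Leg 3: desired track 269.6°; wind correction -0.6° → command heading 269.0°, groundspeed 76.9 kt
Leg 4: desired track 192.0°; wind correction +15.6° → command heading 207.6°, groundspeed 95.1 kt
Leg 5: desired track 42.9°; wind correction -11.2° → command heading 31.7°, groundspeed 125.8 kt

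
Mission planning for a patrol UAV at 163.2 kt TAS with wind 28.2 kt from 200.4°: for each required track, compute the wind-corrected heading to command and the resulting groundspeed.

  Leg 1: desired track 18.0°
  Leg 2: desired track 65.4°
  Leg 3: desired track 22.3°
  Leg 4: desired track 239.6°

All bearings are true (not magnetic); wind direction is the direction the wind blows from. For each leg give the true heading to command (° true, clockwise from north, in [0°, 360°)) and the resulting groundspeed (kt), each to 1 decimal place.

Leg 1: heading=17.6°, groundspeed=191.4 kt
Leg 2: heading=72.4°, groundspeed=181.9 kt
Leg 3: heading=22.6°, groundspeed=191.4 kt
Leg 4: heading=233.3°, groundspeed=140.4 kt

Leg 1: desired track 18.0°; wind correction -0.4° → command heading 17.6°, groundspeed 191.4 kt
Leg 2: desired track 65.4°; wind correction +7.0° → command heading 72.4°, groundspeed 181.9 kt
Leg 3: desired track 22.3°; wind correction +0.3° → command heading 22.6°, groundspeed 191.4 kt
Leg 4: desired track 239.6°; wind correction -6.3° → command heading 233.3°, groundspeed 140.4 kt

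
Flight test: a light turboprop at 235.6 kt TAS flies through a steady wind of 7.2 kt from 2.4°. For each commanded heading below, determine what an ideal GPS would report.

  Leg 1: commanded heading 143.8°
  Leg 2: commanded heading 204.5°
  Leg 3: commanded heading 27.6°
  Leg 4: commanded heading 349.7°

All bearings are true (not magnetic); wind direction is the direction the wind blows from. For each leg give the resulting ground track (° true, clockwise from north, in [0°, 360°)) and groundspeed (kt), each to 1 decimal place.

Leg 1: track=144.9°, groundspeed=241.3 kt
Leg 2: track=203.9°, groundspeed=242.3 kt
Leg 3: track=28.4°, groundspeed=229.1 kt
Leg 4: track=349.3°, groundspeed=228.6 kt

Leg 1: heading 143.8°; drift +1.1° → track 144.9°, groundspeed 241.3 kt
Leg 2: heading 204.5°; drift -0.6° → track 203.9°, groundspeed 242.3 kt
Leg 3: heading 27.6°; drift +0.8° → track 28.4°, groundspeed 229.1 kt
Leg 4: heading 349.7°; drift -0.4° → track 349.3°, groundspeed 228.6 kt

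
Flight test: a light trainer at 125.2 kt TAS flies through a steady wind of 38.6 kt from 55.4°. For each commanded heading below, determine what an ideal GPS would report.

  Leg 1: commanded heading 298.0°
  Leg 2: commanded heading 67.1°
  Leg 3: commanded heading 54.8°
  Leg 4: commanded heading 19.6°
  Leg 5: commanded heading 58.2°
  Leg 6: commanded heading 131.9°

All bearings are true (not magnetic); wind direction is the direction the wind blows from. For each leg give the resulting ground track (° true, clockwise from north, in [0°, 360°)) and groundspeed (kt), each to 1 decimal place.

Leg 1: heading 298.0°; drift -13.5° → track 284.5°, groundspeed 147.0 kt
Leg 2: heading 67.1°; drift +5.1° → track 72.2°, groundspeed 87.8 kt
Leg 3: heading 54.8°; drift -0.3° → track 54.5°, groundspeed 86.6 kt
Leg 4: heading 19.6°; drift -13.5° → track 6.1°, groundspeed 96.6 kt
Leg 5: heading 58.2°; drift +1.2° → track 59.4°, groundspeed 86.7 kt
Leg 6: heading 131.9°; drift +17.9° → track 149.8°, groundspeed 122.1 kt

Leg 1: track=284.5°, groundspeed=147.0 kt
Leg 2: track=72.2°, groundspeed=87.8 kt
Leg 3: track=54.5°, groundspeed=86.6 kt
Leg 4: track=6.1°, groundspeed=96.6 kt
Leg 5: track=59.4°, groundspeed=86.7 kt
Leg 6: track=149.8°, groundspeed=122.1 kt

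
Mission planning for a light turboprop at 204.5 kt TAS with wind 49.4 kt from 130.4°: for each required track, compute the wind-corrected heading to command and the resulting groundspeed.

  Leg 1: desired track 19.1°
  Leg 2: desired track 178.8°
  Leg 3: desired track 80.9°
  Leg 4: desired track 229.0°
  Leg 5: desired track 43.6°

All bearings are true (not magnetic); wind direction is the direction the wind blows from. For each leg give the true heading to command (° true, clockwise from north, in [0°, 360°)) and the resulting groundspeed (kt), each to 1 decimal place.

Leg 1: heading=32.1°, groundspeed=217.2 kt
Leg 2: heading=168.4°, groundspeed=168.3 kt
Leg 3: heading=91.5°, groundspeed=168.9 kt
Leg 4: heading=215.2°, groundspeed=206.0 kt
Leg 5: heading=57.6°, groundspeed=195.7 kt

Leg 1: desired track 19.1°; wind correction +13.0° → command heading 32.1°, groundspeed 217.2 kt
Leg 2: desired track 178.8°; wind correction -10.4° → command heading 168.4°, groundspeed 168.3 kt
Leg 3: desired track 80.9°; wind correction +10.6° → command heading 91.5°, groundspeed 168.9 kt
Leg 4: desired track 229.0°; wind correction -13.8° → command heading 215.2°, groundspeed 206.0 kt
Leg 5: desired track 43.6°; wind correction +14.0° → command heading 57.6°, groundspeed 195.7 kt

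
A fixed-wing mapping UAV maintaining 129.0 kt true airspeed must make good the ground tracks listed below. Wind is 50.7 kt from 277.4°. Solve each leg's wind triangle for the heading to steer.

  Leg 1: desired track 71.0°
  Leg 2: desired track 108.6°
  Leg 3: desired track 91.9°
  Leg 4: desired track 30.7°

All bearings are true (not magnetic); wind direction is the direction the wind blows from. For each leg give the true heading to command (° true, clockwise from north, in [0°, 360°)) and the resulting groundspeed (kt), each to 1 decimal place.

Leg 1: desired track 71.0°; wind correction -10.1° → command heading 60.9°, groundspeed 172.4 kt
Leg 2: desired track 108.6°; wind correction +4.4° → command heading 113.0°, groundspeed 178.4 kt
Leg 3: desired track 91.9°; wind correction -2.2° → command heading 89.7°, groundspeed 179.4 kt
Leg 4: desired track 30.7°; wind correction -21.2° → command heading 9.5°, groundspeed 140.4 kt

Leg 1: heading=60.9°, groundspeed=172.4 kt
Leg 2: heading=113.0°, groundspeed=178.4 kt
Leg 3: heading=89.7°, groundspeed=179.4 kt
Leg 4: heading=9.5°, groundspeed=140.4 kt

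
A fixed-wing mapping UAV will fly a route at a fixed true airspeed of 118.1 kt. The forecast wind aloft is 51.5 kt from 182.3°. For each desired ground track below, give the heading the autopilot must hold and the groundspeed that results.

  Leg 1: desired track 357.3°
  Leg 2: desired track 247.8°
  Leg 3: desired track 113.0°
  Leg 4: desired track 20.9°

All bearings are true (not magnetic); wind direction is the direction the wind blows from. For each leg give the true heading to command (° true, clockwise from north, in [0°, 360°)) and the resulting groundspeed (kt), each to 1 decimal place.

Leg 1: desired track 357.3°; wind correction -2.2° → command heading 355.1°, groundspeed 169.3 kt
Leg 2: desired track 247.8°; wind correction -23.4° → command heading 224.4°, groundspeed 87.0 kt
Leg 3: desired track 113.0°; wind correction +24.1° → command heading 137.1°, groundspeed 89.6 kt
Leg 4: desired track 20.9°; wind correction +8.0° → command heading 28.9°, groundspeed 165.8 kt

Leg 1: heading=355.1°, groundspeed=169.3 kt
Leg 2: heading=224.4°, groundspeed=87.0 kt
Leg 3: heading=137.1°, groundspeed=89.6 kt
Leg 4: heading=28.9°, groundspeed=165.8 kt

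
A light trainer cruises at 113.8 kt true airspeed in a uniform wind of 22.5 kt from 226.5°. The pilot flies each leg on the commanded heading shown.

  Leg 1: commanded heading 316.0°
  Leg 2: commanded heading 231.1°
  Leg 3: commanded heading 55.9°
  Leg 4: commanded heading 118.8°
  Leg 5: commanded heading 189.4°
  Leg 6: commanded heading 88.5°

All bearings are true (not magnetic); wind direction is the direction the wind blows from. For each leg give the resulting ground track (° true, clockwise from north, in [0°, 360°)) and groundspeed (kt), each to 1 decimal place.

Leg 1: track=327.2°, groundspeed=115.8 kt
Leg 2: track=232.2°, groundspeed=91.4 kt
Leg 3: track=54.4°, groundspeed=136.0 kt
Leg 4: track=108.7°, groundspeed=122.5 kt
Leg 5: track=181.3°, groundspeed=96.8 kt
Leg 6: track=81.9°, groundspeed=131.4 kt

Leg 1: heading 316.0°; drift +11.2° → track 327.2°, groundspeed 115.8 kt
Leg 2: heading 231.1°; drift +1.1° → track 232.2°, groundspeed 91.4 kt
Leg 3: heading 55.9°; drift -1.5° → track 54.4°, groundspeed 136.0 kt
Leg 4: heading 118.8°; drift -10.1° → track 108.7°, groundspeed 122.5 kt
Leg 5: heading 189.4°; drift -8.1° → track 181.3°, groundspeed 96.8 kt
Leg 6: heading 88.5°; drift -6.6° → track 81.9°, groundspeed 131.4 kt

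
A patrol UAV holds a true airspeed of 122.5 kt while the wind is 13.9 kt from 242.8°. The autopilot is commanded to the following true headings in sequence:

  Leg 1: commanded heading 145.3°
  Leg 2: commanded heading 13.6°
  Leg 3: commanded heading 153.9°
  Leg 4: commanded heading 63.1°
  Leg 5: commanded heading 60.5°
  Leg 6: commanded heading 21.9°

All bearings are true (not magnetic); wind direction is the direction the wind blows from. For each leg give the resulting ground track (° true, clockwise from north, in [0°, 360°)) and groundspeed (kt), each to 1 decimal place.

Leg 1: track=139.0°, groundspeed=125.1 kt
Leg 2: track=18.2°, groundspeed=132.0 kt
Leg 3: track=147.4°, groundspeed=123.0 kt
Leg 4: track=63.1°, groundspeed=136.4 kt
Leg 5: track=60.7°, groundspeed=136.4 kt
Leg 6: track=25.8°, groundspeed=133.3 kt

Leg 1: heading 145.3°; drift -6.3° → track 139.0°, groundspeed 125.1 kt
Leg 2: heading 13.6°; drift +4.6° → track 18.2°, groundspeed 132.0 kt
Leg 3: heading 153.9°; drift -6.5° → track 147.4°, groundspeed 123.0 kt
Leg 4: heading 63.1°; drift +0.0° → track 63.1°, groundspeed 136.4 kt
Leg 5: heading 60.5°; drift +0.2° → track 60.7°, groundspeed 136.4 kt
Leg 6: heading 21.9°; drift +3.9° → track 25.8°, groundspeed 133.3 kt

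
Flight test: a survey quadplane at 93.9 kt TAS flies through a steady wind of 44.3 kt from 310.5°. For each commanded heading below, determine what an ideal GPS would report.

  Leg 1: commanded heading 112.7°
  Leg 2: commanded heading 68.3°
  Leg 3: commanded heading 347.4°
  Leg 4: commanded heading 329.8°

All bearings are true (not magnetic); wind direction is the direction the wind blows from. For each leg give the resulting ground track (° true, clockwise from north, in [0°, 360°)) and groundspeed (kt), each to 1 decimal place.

Leg 1: track=118.4°, groundspeed=136.8 kt
Leg 2: track=87.2°, groundspeed=121.1 kt
Leg 3: track=11.9°, groundspeed=64.2 kt
Leg 4: track=345.5°, groundspeed=54.1 kt

Leg 1: heading 112.7°; drift +5.7° → track 118.4°, groundspeed 136.8 kt
Leg 2: heading 68.3°; drift +18.9° → track 87.2°, groundspeed 121.1 kt
Leg 3: heading 347.4°; drift +24.5° → track 11.9°, groundspeed 64.2 kt
Leg 4: heading 329.8°; drift +15.7° → track 345.5°, groundspeed 54.1 kt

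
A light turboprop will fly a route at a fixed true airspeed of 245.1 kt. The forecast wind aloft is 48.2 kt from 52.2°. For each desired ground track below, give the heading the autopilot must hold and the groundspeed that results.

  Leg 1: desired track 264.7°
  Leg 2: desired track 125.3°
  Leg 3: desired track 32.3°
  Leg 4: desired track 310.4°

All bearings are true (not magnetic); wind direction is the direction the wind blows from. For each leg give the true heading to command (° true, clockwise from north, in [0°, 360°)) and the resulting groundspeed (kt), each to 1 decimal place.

Leg 1: desired track 264.7°; wind correction +6.1° → command heading 270.8°, groundspeed 284.4 kt
Leg 2: desired track 125.3°; wind correction -10.8° → command heading 114.5°, groundspeed 226.7 kt
Leg 3: desired track 32.3°; wind correction +3.8° → command heading 36.1°, groundspeed 199.2 kt
Leg 4: desired track 310.4°; wind correction +11.1° → command heading 321.5°, groundspeed 250.4 kt

Leg 1: heading=270.8°, groundspeed=284.4 kt
Leg 2: heading=114.5°, groundspeed=226.7 kt
Leg 3: heading=36.1°, groundspeed=199.2 kt
Leg 4: heading=321.5°, groundspeed=250.4 kt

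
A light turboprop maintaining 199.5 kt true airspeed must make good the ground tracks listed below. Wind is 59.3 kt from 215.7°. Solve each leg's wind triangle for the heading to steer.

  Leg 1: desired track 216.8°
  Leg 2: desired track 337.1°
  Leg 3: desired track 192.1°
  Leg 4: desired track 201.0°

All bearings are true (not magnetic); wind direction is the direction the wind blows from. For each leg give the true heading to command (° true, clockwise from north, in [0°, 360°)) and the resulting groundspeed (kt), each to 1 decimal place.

Leg 1: desired track 216.8°; wind correction -0.3° → command heading 216.5°, groundspeed 140.2 kt
Leg 2: desired track 337.1°; wind correction -14.7° → command heading 322.4°, groundspeed 223.9 kt
Leg 3: desired track 192.1°; wind correction +6.8° → command heading 198.9°, groundspeed 143.7 kt
Leg 4: desired track 201.0°; wind correction +4.3° → command heading 205.3°, groundspeed 141.6 kt

Leg 1: heading=216.5°, groundspeed=140.2 kt
Leg 2: heading=322.4°, groundspeed=223.9 kt
Leg 3: heading=198.9°, groundspeed=143.7 kt
Leg 4: heading=205.3°, groundspeed=141.6 kt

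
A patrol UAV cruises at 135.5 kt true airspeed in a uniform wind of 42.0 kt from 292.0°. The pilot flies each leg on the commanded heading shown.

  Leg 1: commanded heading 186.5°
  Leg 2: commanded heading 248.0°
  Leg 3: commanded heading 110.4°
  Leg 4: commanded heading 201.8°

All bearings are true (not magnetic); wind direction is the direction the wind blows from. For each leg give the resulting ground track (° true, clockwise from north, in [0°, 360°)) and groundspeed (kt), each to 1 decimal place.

Leg 1: track=171.1°, groundspeed=152.2 kt
Leg 2: track=232.5°, groundspeed=109.3 kt
Leg 3: track=110.8°, groundspeed=177.5 kt
Leg 4: track=184.6°, groundspeed=142.0 kt

Leg 1: heading 186.5°; drift -15.4° → track 171.1°, groundspeed 152.2 kt
Leg 2: heading 248.0°; drift -15.5° → track 232.5°, groundspeed 109.3 kt
Leg 3: heading 110.4°; drift +0.4° → track 110.8°, groundspeed 177.5 kt
Leg 4: heading 201.8°; drift -17.2° → track 184.6°, groundspeed 142.0 kt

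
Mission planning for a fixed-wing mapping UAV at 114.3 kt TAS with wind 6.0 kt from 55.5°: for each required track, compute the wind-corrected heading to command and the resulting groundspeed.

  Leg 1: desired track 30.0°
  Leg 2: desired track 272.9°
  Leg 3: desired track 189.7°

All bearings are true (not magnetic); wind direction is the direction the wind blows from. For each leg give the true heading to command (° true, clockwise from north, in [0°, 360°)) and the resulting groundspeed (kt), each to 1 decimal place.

Leg 1: heading=31.3°, groundspeed=108.9 kt
Leg 2: heading=274.7°, groundspeed=119.0 kt
Leg 3: heading=187.5°, groundspeed=118.4 kt

Leg 1: desired track 30.0°; wind correction +1.3° → command heading 31.3°, groundspeed 108.9 kt
Leg 2: desired track 272.9°; wind correction +1.8° → command heading 274.7°, groundspeed 119.0 kt
Leg 3: desired track 189.7°; wind correction -2.2° → command heading 187.5°, groundspeed 118.4 kt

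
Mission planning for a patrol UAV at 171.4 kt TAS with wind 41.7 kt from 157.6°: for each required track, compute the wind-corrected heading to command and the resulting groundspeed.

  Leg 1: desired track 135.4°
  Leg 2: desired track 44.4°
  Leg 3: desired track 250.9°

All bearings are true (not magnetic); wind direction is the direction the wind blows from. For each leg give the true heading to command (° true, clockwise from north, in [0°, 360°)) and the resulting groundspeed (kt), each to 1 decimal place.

Leg 1: desired track 135.4°; wind correction +5.3° → command heading 140.7°, groundspeed 132.1 kt
Leg 2: desired track 44.4°; wind correction +12.9° → command heading 57.3°, groundspeed 183.5 kt
Leg 3: desired track 250.9°; wind correction -14.1° → command heading 236.8°, groundspeed 168.7 kt

Leg 1: heading=140.7°, groundspeed=132.1 kt
Leg 2: heading=57.3°, groundspeed=183.5 kt
Leg 3: heading=236.8°, groundspeed=168.7 kt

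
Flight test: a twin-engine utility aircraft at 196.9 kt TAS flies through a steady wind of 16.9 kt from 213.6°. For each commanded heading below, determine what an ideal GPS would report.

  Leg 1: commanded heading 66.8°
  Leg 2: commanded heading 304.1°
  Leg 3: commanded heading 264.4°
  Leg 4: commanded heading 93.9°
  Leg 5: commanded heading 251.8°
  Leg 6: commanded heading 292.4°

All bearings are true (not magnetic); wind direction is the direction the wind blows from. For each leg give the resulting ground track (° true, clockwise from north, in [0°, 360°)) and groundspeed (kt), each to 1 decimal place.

Leg 1: track=64.3°, groundspeed=211.2 kt
Leg 2: track=309.0°, groundspeed=197.8 kt
Leg 3: track=268.4°, groundspeed=186.7 kt
Leg 4: track=89.8°, groundspeed=205.8 kt
Leg 5: track=255.1°, groundspeed=183.9 kt
Leg 6: track=297.3°, groundspeed=194.3 kt

Leg 1: heading 66.8°; drift -2.5° → track 64.3°, groundspeed 211.2 kt
Leg 2: heading 304.1°; drift +4.9° → track 309.0°, groundspeed 197.8 kt
Leg 3: heading 264.4°; drift +4.0° → track 268.4°, groundspeed 186.7 kt
Leg 4: heading 93.9°; drift -4.1° → track 89.8°, groundspeed 205.8 kt
Leg 5: heading 251.8°; drift +3.3° → track 255.1°, groundspeed 183.9 kt
Leg 6: heading 292.4°; drift +4.9° → track 297.3°, groundspeed 194.3 kt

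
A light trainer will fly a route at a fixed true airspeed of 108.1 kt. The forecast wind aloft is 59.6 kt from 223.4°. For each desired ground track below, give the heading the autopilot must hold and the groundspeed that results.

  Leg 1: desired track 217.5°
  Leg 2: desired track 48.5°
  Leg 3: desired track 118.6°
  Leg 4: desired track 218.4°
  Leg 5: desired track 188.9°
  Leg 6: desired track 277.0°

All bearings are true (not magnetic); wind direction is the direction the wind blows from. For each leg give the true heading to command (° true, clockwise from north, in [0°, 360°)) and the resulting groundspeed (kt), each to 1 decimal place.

Leg 1: desired track 217.5°; wind correction +3.2° → command heading 220.7°, groundspeed 48.6 kt
Leg 2: desired track 48.5°; wind correction +2.8° → command heading 51.3°, groundspeed 167.3 kt
Leg 3: desired track 118.6°; wind correction +32.2° → command heading 150.8°, groundspeed 106.7 kt
Leg 4: desired track 218.4°; wind correction +2.8° → command heading 221.2°, groundspeed 48.6 kt
Leg 5: desired track 188.9°; wind correction +18.2° → command heading 207.1°, groundspeed 53.6 kt
Leg 6: desired track 277.0°; wind correction -26.3° → command heading 250.7°, groundspeed 61.5 kt

Leg 1: heading=220.7°, groundspeed=48.6 kt
Leg 2: heading=51.3°, groundspeed=167.3 kt
Leg 3: heading=150.8°, groundspeed=106.7 kt
Leg 4: heading=221.2°, groundspeed=48.6 kt
Leg 5: heading=207.1°, groundspeed=53.6 kt
Leg 6: heading=250.7°, groundspeed=61.5 kt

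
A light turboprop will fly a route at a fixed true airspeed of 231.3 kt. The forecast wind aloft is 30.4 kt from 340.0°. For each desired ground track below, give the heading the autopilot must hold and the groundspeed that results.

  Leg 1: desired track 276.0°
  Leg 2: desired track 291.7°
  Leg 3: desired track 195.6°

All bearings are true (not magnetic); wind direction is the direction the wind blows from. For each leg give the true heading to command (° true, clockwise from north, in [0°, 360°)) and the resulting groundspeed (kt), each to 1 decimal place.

Leg 1: desired track 276.0°; wind correction +6.8° → command heading 282.8°, groundspeed 216.4 kt
Leg 2: desired track 291.7°; wind correction +5.6° → command heading 297.3°, groundspeed 210.0 kt
Leg 3: desired track 195.6°; wind correction +4.4° → command heading 200.0°, groundspeed 255.3 kt

Leg 1: heading=282.8°, groundspeed=216.4 kt
Leg 2: heading=297.3°, groundspeed=210.0 kt
Leg 3: heading=200.0°, groundspeed=255.3 kt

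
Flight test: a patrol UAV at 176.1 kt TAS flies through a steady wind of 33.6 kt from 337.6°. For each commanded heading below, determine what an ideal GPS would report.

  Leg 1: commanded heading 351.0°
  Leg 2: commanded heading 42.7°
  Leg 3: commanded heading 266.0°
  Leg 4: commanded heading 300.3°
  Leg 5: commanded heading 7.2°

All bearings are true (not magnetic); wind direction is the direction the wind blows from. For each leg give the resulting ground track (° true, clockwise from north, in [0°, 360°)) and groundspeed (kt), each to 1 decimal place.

Leg 1: track=354.1°, groundspeed=143.6 kt
Leg 2: track=53.4°, groundspeed=164.8 kt
Leg 3: track=255.1°, groundspeed=168.5 kt
Leg 4: track=292.5°, groundspeed=150.8 kt
Leg 5: track=13.6°, groundspeed=147.8 kt

Leg 1: heading 351.0°; drift +3.1° → track 354.1°, groundspeed 143.6 kt
Leg 2: heading 42.7°; drift +10.7° → track 53.4°, groundspeed 164.8 kt
Leg 3: heading 266.0°; drift -10.9° → track 255.1°, groundspeed 168.5 kt
Leg 4: heading 300.3°; drift -7.8° → track 292.5°, groundspeed 150.8 kt
Leg 5: heading 7.2°; drift +6.4° → track 13.6°, groundspeed 147.8 kt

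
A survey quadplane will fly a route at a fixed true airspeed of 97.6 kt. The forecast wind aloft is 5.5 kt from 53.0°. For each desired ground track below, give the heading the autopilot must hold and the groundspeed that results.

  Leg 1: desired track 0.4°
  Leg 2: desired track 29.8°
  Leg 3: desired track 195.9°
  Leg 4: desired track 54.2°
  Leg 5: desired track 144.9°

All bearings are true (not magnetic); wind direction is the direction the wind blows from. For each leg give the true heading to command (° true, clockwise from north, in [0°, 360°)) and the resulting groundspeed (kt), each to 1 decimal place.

Leg 1: heading=3.0°, groundspeed=94.2 kt
Leg 2: heading=31.1°, groundspeed=92.5 kt
Leg 3: heading=194.0°, groundspeed=101.9 kt
Leg 4: heading=54.1°, groundspeed=92.1 kt
Leg 5: heading=141.7°, groundspeed=97.6 kt

Leg 1: desired track 0.4°; wind correction +2.6° → command heading 3.0°, groundspeed 94.2 kt
Leg 2: desired track 29.8°; wind correction +1.3° → command heading 31.1°, groundspeed 92.5 kt
Leg 3: desired track 195.9°; wind correction -1.9° → command heading 194.0°, groundspeed 101.9 kt
Leg 4: desired track 54.2°; wind correction -0.1° → command heading 54.1°, groundspeed 92.1 kt
Leg 5: desired track 144.9°; wind correction -3.2° → command heading 141.7°, groundspeed 97.6 kt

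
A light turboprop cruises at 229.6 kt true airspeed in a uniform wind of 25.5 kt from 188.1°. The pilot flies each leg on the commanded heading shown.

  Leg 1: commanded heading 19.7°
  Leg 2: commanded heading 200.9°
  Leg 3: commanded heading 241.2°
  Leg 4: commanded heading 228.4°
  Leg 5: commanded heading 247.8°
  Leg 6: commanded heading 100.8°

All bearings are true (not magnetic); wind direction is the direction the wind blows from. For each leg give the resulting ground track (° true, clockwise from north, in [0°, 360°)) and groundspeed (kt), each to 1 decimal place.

Leg 1: heading 19.7°; drift -1.2° → track 18.5°, groundspeed 254.6 kt
Leg 2: heading 200.9°; drift +1.6° → track 202.5°, groundspeed 204.8 kt
Leg 3: heading 241.2°; drift +5.4° → track 246.6°, groundspeed 215.3 kt
Leg 4: heading 228.4°; drift +4.5° → track 232.9°, groundspeed 210.8 kt
Leg 5: heading 247.8°; drift +5.8° → track 253.6°, groundspeed 217.8 kt
Leg 6: heading 100.8°; drift -6.4° → track 94.4°, groundspeed 229.8 kt

Leg 1: track=18.5°, groundspeed=254.6 kt
Leg 2: track=202.5°, groundspeed=204.8 kt
Leg 3: track=246.6°, groundspeed=215.3 kt
Leg 4: track=232.9°, groundspeed=210.8 kt
Leg 5: track=253.6°, groundspeed=217.8 kt
Leg 6: track=94.4°, groundspeed=229.8 kt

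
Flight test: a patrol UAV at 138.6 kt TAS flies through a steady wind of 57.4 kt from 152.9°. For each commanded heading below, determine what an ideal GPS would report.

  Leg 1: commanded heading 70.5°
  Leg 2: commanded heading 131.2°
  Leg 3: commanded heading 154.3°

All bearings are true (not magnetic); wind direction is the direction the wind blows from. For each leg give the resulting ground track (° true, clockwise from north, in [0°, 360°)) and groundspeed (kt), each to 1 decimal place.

Leg 1: track=47.0°, groundspeed=142.8 kt
Leg 2: track=117.2°, groundspeed=87.9 kt
Leg 3: track=155.3°, groundspeed=81.2 kt

Leg 1: heading 70.5°; drift -23.5° → track 47.0°, groundspeed 142.8 kt
Leg 2: heading 131.2°; drift -14.0° → track 117.2°, groundspeed 87.9 kt
Leg 3: heading 154.3°; drift +1.0° → track 155.3°, groundspeed 81.2 kt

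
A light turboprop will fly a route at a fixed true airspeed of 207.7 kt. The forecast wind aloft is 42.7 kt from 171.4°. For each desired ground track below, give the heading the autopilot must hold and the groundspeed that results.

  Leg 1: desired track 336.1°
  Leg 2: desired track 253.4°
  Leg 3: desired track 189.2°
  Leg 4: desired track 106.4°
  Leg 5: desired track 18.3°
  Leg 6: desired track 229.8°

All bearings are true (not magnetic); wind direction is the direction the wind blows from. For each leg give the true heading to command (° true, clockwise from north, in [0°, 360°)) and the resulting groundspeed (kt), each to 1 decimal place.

Leg 1: heading=333.0°, groundspeed=248.6 kt
Leg 2: heading=241.7°, groundspeed=197.4 kt
Leg 3: heading=185.6°, groundspeed=166.6 kt
Leg 4: heading=117.1°, groundspeed=186.0 kt
Leg 5: heading=23.6°, groundspeed=244.9 kt
Leg 6: heading=219.7°, groundspeed=182.1 kt

Leg 1: desired track 336.1°; wind correction -3.1° → command heading 333.0°, groundspeed 248.6 kt
Leg 2: desired track 253.4°; wind correction -11.7° → command heading 241.7°, groundspeed 197.4 kt
Leg 3: desired track 189.2°; wind correction -3.6° → command heading 185.6°, groundspeed 166.6 kt
Leg 4: desired track 106.4°; wind correction +10.7° → command heading 117.1°, groundspeed 186.0 kt
Leg 5: desired track 18.3°; wind correction +5.3° → command heading 23.6°, groundspeed 244.9 kt
Leg 6: desired track 229.8°; wind correction -10.1° → command heading 219.7°, groundspeed 182.1 kt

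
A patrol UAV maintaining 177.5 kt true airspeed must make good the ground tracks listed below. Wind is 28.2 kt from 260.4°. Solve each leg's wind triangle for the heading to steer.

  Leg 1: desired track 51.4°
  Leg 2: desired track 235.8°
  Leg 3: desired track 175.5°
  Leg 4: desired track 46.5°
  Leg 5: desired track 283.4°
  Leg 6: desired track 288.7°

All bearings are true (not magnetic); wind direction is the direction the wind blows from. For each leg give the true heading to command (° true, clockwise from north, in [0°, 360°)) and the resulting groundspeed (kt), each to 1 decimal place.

Leg 1: desired track 51.4°; wind correction -4.4° → command heading 47.0°, groundspeed 201.6 kt
Leg 2: desired track 235.8°; wind correction +3.8° → command heading 239.6°, groundspeed 151.5 kt
Leg 3: desired track 175.5°; wind correction +9.1° → command heading 184.6°, groundspeed 172.8 kt
Leg 4: desired track 46.5°; wind correction -5.1° → command heading 41.4°, groundspeed 200.2 kt
Leg 5: desired track 283.4°; wind correction -3.6° → command heading 279.8°, groundspeed 151.2 kt
Leg 6: desired track 288.7°; wind correction -4.3° → command heading 284.4°, groundspeed 152.2 kt

Leg 1: heading=47.0°, groundspeed=201.6 kt
Leg 2: heading=239.6°, groundspeed=151.5 kt
Leg 3: heading=184.6°, groundspeed=172.8 kt
Leg 4: heading=41.4°, groundspeed=200.2 kt
Leg 5: heading=279.8°, groundspeed=151.2 kt
Leg 6: heading=284.4°, groundspeed=152.2 kt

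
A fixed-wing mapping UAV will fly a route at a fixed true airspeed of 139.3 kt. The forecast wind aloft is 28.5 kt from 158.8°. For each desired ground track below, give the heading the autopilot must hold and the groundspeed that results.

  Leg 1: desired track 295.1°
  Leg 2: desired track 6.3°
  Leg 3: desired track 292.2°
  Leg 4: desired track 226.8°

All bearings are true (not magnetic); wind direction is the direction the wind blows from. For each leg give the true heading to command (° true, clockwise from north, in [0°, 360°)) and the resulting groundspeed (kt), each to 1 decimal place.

Leg 1: desired track 295.1°; wind correction -8.1° → command heading 287.0°, groundspeed 158.5 kt
Leg 2: desired track 6.3°; wind correction +5.4° → command heading 11.7°, groundspeed 164.0 kt
Leg 3: desired track 292.2°; wind correction -8.5° → command heading 283.7°, groundspeed 157.3 kt
Leg 4: desired track 226.8°; wind correction -10.9° → command heading 215.9°, groundspeed 126.1 kt

Leg 1: heading=287.0°, groundspeed=158.5 kt
Leg 2: heading=11.7°, groundspeed=164.0 kt
Leg 3: heading=283.7°, groundspeed=157.3 kt
Leg 4: heading=215.9°, groundspeed=126.1 kt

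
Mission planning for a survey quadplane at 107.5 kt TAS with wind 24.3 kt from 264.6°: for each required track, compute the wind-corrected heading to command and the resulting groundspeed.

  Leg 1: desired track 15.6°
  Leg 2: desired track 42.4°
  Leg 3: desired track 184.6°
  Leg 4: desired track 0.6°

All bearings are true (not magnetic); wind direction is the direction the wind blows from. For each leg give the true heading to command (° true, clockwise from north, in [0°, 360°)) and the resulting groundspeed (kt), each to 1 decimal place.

Leg 1: heading=3.4°, groundspeed=113.8 kt
Leg 2: heading=33.7°, groundspeed=124.3 kt
Leg 3: heading=197.5°, groundspeed=100.6 kt
Leg 4: heading=347.6°, groundspeed=107.3 kt

Leg 1: desired track 15.6°; wind correction -12.2° → command heading 3.4°, groundspeed 113.8 kt
Leg 2: desired track 42.4°; wind correction -8.7° → command heading 33.7°, groundspeed 124.3 kt
Leg 3: desired track 184.6°; wind correction +12.9° → command heading 197.5°, groundspeed 100.6 kt
Leg 4: desired track 0.6°; wind correction -13.0° → command heading 347.6°, groundspeed 107.3 kt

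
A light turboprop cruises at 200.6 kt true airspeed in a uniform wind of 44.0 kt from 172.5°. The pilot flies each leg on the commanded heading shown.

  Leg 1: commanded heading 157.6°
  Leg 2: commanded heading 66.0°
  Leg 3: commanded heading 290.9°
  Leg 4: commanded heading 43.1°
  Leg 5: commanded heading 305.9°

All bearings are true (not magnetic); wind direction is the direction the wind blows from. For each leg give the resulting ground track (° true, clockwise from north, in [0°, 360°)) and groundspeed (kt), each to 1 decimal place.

Leg 1: heading 157.6°; drift -4.1° → track 153.5°, groundspeed 158.5 kt
Leg 2: heading 66.0°; drift -11.2° → track 54.8°, groundspeed 217.2 kt
Leg 3: heading 290.9°; drift +9.9° → track 300.8°, groundspeed 224.9 kt
Leg 4: heading 43.1°; drift -8.5° → track 34.6°, groundspeed 231.0 kt
Leg 5: heading 305.9°; drift +7.9° → track 313.8°, groundspeed 233.0 kt

Leg 1: track=153.5°, groundspeed=158.5 kt
Leg 2: track=54.8°, groundspeed=217.2 kt
Leg 3: track=300.8°, groundspeed=224.9 kt
Leg 4: track=34.6°, groundspeed=231.0 kt
Leg 5: track=313.8°, groundspeed=233.0 kt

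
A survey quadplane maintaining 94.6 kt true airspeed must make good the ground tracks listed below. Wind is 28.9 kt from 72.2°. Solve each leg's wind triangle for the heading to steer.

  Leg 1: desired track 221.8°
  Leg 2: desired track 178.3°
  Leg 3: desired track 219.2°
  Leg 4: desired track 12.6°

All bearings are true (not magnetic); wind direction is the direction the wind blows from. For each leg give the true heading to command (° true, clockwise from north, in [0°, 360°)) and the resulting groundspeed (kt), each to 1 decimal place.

Leg 1: heading=212.9°, groundspeed=118.4 kt
Leg 2: heading=161.2°, groundspeed=98.4 kt
Leg 3: heading=209.6°, groundspeed=117.5 kt
Leg 4: heading=27.9°, groundspeed=76.6 kt

Leg 1: desired track 221.8°; wind correction -8.9° → command heading 212.9°, groundspeed 118.4 kt
Leg 2: desired track 178.3°; wind correction -17.1° → command heading 161.2°, groundspeed 98.4 kt
Leg 3: desired track 219.2°; wind correction -9.6° → command heading 209.6°, groundspeed 117.5 kt
Leg 4: desired track 12.6°; wind correction +15.3° → command heading 27.9°, groundspeed 76.6 kt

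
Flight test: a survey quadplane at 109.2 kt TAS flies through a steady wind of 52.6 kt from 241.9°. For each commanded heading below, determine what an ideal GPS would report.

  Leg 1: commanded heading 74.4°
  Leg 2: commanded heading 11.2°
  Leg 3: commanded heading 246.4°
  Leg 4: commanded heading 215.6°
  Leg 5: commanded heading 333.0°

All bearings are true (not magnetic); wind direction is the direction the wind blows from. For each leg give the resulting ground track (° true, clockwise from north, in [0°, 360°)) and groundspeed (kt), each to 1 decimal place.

Leg 1: track=70.3°, groundspeed=161.0 kt
Leg 2: track=27.1°, groundspeed=148.2 kt
Leg 3: track=250.6°, groundspeed=56.9 kt
Leg 4: track=195.0°, groundspeed=66.3 kt
Leg 5: track=358.5°, groundspeed=122.1 kt

Leg 1: heading 74.4°; drift -4.1° → track 70.3°, groundspeed 161.0 kt
Leg 2: heading 11.2°; drift +15.9° → track 27.1°, groundspeed 148.2 kt
Leg 3: heading 246.4°; drift +4.2° → track 250.6°, groundspeed 56.9 kt
Leg 4: heading 215.6°; drift -20.6° → track 195.0°, groundspeed 66.3 kt
Leg 5: heading 333.0°; drift +25.5° → track 358.5°, groundspeed 122.1 kt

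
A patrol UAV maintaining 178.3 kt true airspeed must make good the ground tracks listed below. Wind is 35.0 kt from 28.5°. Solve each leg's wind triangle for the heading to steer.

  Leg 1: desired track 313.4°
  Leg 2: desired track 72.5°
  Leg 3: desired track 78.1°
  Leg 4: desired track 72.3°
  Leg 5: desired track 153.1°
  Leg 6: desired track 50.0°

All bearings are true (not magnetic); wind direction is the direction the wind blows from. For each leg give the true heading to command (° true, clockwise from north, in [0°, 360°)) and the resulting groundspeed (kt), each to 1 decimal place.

Leg 1: heading=324.3°, groundspeed=166.1 kt
Leg 2: heading=64.7°, groundspeed=151.5 kt
Leg 3: heading=69.5°, groundspeed=153.6 kt
Leg 4: heading=64.5°, groundspeed=151.4 kt
Leg 5: heading=143.8°, groundspeed=195.8 kt
Leg 6: heading=45.9°, groundspeed=145.3 kt

Leg 1: desired track 313.4°; wind correction +10.9° → command heading 324.3°, groundspeed 166.1 kt
Leg 2: desired track 72.5°; wind correction -7.8° → command heading 64.7°, groundspeed 151.5 kt
Leg 3: desired track 78.1°; wind correction -8.6° → command heading 69.5°, groundspeed 153.6 kt
Leg 4: desired track 72.3°; wind correction -7.8° → command heading 64.5°, groundspeed 151.4 kt
Leg 5: desired track 153.1°; wind correction -9.3° → command heading 143.8°, groundspeed 195.8 kt
Leg 6: desired track 50.0°; wind correction -4.1° → command heading 45.9°, groundspeed 145.3 kt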